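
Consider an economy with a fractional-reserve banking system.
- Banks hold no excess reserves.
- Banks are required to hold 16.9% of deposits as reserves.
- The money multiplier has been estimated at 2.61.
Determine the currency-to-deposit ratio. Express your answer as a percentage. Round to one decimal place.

34.7%

Using m = 2.61. From m = (1 + c)/(c + rr + e), rearranging gives 1 + c = m·(c + rr + e), so c·(1 − m) = m·(rr + e) − 1.
Hence c = [m·(rr + e) − 1]/(1 − m) = [2.61 × (0.169 + 0) − 1] / (1 − 2.61) ≈ 0.347149.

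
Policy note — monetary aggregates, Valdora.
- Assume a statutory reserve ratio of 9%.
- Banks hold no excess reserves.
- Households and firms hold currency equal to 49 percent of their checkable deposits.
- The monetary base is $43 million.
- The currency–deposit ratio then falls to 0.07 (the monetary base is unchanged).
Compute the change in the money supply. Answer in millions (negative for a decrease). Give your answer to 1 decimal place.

$177.1 million

Initially m₁ = (1 + 0.49) / (0.09 + 0.49) ≈ 2.5690, so M₁ = 2.5690 × 43 = 110.467 million.
After the change m₂ = (1 + 0.07) / (0.09 + 0.07) = 6.6875, so M₂ = 6.6875 × 43 = 287.5625 million.
ΔM = M₂ − M₁ = 287.5625 − 110.467 = 177.0955 million.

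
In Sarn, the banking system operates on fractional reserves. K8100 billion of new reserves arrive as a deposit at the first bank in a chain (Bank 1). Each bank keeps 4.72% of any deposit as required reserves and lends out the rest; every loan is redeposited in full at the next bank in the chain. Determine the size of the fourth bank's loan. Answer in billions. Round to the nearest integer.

Each bank lends a fraction (1 − rr) = 0.9528 of the deposit it receives, so Bank 4 receives 8100·0.9528^3 and lends 8100·0.9528^4 ≈ 6675.6262 billion.

K6676 billion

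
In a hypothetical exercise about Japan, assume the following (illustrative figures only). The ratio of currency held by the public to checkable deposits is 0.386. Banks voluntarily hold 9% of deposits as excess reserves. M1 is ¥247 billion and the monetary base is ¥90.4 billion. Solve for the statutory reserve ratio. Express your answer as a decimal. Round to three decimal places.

Using m = M/MB = 247/90.4 ≈ 2.732301. Since m = (1 + c)/(c + rr + e), the denominator satisfies c + rr + e = (1 + c)/m = (1 + 0.386) / 2.732301 ≈ 0.507265.
With c = 0.386 and e = 0.09, the statutory reserve ratio is 0.507265 − 0.386 − 0.09 = 0.031265.

0.031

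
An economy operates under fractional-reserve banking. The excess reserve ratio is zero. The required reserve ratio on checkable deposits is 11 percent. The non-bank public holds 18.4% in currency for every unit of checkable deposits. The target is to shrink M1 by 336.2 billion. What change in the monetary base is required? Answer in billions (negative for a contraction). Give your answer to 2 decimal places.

The money multiplier is m = (1 + c) / (rr + c) = (1 + 0.184) / (0.11 + 0.184) ≈ 4.027211.
ΔMB = ΔM / m = (−336.2) / 4.027211 ≈ -83.4821 billion.

-83.48 billion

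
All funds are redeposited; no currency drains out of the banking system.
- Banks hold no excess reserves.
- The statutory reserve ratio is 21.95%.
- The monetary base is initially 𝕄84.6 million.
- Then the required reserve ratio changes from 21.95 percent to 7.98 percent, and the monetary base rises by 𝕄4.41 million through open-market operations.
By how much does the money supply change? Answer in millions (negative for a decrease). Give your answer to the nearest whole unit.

𝕄730 million

Before: m₁ = 1 / (0.2195) ≈ 4.5558, MB₁ = 84.6, so M₁ = 4.5558 × 84.6 ≈ 385.4207 million.
After: m₂ = 1 / (0.0798) ≈ 12.5313, MB₂ = 84.6 + 4.41 = 89.01, so M₂ = 12.5313 × 89.01 ≈ 1115.411 million.
ΔM = M₂ − M₁ = 1115.411 − 385.4207 = 729.9903 million.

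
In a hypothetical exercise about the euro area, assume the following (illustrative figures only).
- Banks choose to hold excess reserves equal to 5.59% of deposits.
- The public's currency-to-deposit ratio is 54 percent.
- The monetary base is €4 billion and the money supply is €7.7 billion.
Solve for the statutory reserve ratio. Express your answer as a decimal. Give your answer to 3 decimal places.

Using m = M/MB = 7.7/4 = 1.925000. Since m = (1 + c)/(c + rr + e), the denominator satisfies c + rr + e = (1 + c)/m = (1 + 0.54) / 1.925000 = 0.800000.
With c = 0.54 and e = 0.0559, the statutory reserve ratio is 0.800000 − 0.54 − 0.0559 = 0.2041.

0.204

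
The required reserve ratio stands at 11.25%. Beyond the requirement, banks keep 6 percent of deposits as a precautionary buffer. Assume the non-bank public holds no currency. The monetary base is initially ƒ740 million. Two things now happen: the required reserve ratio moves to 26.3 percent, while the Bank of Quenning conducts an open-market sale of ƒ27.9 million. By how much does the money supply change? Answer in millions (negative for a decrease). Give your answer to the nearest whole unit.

-2085 million

Before: m₁ = 1 / (0.1125 + 0.06) ≈ 5.7971, MB₁ = 740, so M₁ = 5.7971 × 740 = 4289.854 million.
After: m₂ = 1 / (0.263 + 0.06) ≈ 3.0960, MB₂ = 740 − 27.9 = 712.1, so M₂ = 3.0960 × 712.1 = 2204.6616 million.
ΔM = M₂ − M₁ = 2204.6616 − 4289.854 = -2085.1924 million.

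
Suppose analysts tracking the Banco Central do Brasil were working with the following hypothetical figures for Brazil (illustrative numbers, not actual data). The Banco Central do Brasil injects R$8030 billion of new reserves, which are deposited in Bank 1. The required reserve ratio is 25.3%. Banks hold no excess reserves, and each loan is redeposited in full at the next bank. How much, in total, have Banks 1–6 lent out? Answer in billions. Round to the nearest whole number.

Bank i lends (1 − rr)^i of the original deposit: Bank 1 lends 8030·0.7470 = 5998.4100, Bank 2 lends 8030·0.7470² ≈ 4480.8123, and so on.
Summing a geometric series: total = 8030·[0.7470·(1 − 0.7470^6) / (1 − 0.7470)] ≈ 19589.6804 billion.

R$19590 billion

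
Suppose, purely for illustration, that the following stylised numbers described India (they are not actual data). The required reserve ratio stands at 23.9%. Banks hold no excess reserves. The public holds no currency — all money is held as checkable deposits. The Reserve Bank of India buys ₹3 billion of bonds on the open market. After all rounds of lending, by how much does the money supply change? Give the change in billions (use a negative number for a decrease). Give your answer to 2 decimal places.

₹12.55 billion

The simple money multiplier is m = 1/rr = 1/0.239 ≈ 4.1841.
An open-market purchase increases the monetary base by 3 billion, so ΔM = m × ΔMB = 4.1841 × 3 = 12.5523 billion.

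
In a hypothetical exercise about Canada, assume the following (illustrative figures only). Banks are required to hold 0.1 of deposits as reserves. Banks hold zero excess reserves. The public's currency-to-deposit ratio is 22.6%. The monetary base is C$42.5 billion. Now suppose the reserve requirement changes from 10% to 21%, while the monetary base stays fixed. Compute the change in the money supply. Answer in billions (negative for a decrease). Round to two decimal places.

-40.32 billion

Initially m₁ = (1 + 0.226) / (0.1 + 0.226) ≈ 3.76074, so M₁ = 3.76074 × 42.5 ≈ 159.8315 billion.
After the change m₂ = (1 + 0.226) / (0.21 + 0.226) ≈ 2.81193, so M₂ = 2.81193 × 42.5 ≈ 119.507 billion.
ΔM = M₂ − M₁ = 119.507 − 159.8315 = -40.3245 billion.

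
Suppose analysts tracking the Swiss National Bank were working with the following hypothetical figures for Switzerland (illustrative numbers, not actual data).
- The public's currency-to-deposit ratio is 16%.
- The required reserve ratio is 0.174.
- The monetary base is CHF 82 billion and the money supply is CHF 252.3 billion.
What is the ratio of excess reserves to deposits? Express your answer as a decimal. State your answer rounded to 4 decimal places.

Using m = M/MB = 252.3/82 ≈ 3.076829. Since m = (1 + c)/(c + rr + e), the denominator satisfies c + rr + e = (1 + c)/m = (1 + 0.16) / 3.076829 ≈ 0.377012.
With c = 0.16 and rr = 0.174, the ratio of excess reserves to deposits is 0.377012 − 0.16 − 0.174 = 0.043012.

0.0430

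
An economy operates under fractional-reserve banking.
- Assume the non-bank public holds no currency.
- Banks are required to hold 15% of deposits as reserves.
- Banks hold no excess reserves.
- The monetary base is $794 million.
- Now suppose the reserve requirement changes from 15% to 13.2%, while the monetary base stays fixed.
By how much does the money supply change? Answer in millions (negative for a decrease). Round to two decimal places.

$721.82 million

Initially m₁ = 1 / (0.15) ≈ 6.666667, so M₁ = 6.666667 × 794 ≈ 5293.3336 million.
After the change m₂ = 1 / (0.132) ≈ 7.575758, so M₂ = 7.575758 × 794 ≈ 6015.1519 million.
ΔM = M₂ − M₁ = 6015.1519 − 5293.3336 = 721.8183 million.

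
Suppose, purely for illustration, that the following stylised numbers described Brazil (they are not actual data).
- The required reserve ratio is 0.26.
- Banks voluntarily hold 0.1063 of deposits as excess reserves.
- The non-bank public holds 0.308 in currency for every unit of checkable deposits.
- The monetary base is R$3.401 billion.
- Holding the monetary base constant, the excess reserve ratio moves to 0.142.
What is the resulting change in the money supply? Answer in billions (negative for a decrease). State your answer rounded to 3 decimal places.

Initially m₁ = (1 + 0.308) / (0.26 + 0.1063 + 0.308) ≈ 1.93979, so M₁ = 1.93979 × 3.401 ≈ 6.5972 billion.
After the change m₂ = (1 + 0.308) / (0.26 + 0.142 + 0.308) ≈ 1.84225, so M₂ = 1.84225 × 3.401 ≈ 6.2655 billion.
ΔM = M₂ − M₁ = 6.2655 − 6.5972 = -0.3317 billion.

-0.332 billion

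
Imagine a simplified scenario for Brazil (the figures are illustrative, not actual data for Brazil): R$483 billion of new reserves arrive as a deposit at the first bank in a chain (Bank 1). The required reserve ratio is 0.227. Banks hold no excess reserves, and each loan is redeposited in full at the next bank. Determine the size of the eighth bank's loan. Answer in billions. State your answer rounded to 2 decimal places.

Each bank lends a fraction (1 − rr) = 0.7730 of the deposit it receives, so Bank 8 receives 483·0.7730^7 and lends 483·0.7730^8 ≈ 61.5720 billion.

R$61.57 billion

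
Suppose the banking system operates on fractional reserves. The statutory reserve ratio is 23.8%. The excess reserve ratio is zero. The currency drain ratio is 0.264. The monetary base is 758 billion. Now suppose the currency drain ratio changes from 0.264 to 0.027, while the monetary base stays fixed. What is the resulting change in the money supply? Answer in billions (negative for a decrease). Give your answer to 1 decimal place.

Initially m₁ = (1 + 0.264) / (0.238 + 0.264) ≈ 2.51793, so M₁ = 2.51793 × 758 ≈ 1908.5909 billion.
After the change m₂ = (1 + 0.027) / (0.238 + 0.027) ≈ 3.87547, so M₂ = 3.87547 × 758 ≈ 2937.6063 billion.
ΔM = M₂ − M₁ = 2937.6063 − 1908.5909 = 1029.0154 billion.

1029.0 billion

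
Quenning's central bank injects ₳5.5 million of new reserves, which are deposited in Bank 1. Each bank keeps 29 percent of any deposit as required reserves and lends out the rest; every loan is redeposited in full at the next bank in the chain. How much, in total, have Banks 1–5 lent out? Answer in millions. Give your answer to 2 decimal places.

₳11.04 million

Bank i lends (1 − rr)^i of the original deposit: Bank 1 lends 5.5·0.7100 = 3.9050, Bank 2 lends 5.5·0.7100² ≈ 2.7725, and so on.
Summing a geometric series: total = 5.5·[0.7100·(1 − 0.7100^5) / (1 − 0.7100)] ≈ 11.0360 million.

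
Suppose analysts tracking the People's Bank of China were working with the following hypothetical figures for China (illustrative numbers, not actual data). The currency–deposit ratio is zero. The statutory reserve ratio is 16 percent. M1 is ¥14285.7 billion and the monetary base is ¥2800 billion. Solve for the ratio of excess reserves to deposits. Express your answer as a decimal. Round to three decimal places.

Using m = M/MB = 14285.7/2800 ≈ 5.102036. Since m = (1 + c)/(c + rr + e), the denominator satisfies c + rr + e = (1 + c)/m = (1 + 0) / 5.102036 ≈ 0.196000.
With c = 0 and rr = 0.16, the ratio of excess reserves to deposits is 0.196000 − 0 − 0.16 = 0.036.

0.036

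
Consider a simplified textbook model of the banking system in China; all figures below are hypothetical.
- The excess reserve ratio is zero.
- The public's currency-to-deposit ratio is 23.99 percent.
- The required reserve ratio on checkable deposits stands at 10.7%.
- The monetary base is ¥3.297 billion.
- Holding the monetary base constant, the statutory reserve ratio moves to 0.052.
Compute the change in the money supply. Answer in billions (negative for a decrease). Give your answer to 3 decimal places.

Initially m₁ = (1 + 0.2399) / (0.107 + 0.2399) ≈ 3.57423, so M₁ = 3.57423 × 3.297 ≈ 11.7842 billion.
After the change m₂ = (1 + 0.2399) / (0.052 + 0.2399) ≈ 4.24769, so M₂ = 4.24769 × 3.297 ≈ 14.0046 billion.
ΔM = M₂ − M₁ = 14.0046 − 11.7842 = 2.2204 billion.

¥2.220 billion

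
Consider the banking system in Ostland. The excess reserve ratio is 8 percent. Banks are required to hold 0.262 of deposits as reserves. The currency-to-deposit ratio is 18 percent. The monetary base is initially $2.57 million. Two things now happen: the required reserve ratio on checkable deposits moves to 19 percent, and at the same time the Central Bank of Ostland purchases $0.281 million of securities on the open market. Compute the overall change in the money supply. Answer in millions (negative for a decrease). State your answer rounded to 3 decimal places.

Before: m₁ = (1 + 0.18) / (0.262 + 0.08 + 0.18) ≈ 2.26054, MB₁ = 2.57, so M₁ = 2.26054 × 2.57 ≈ 5.8096 million.
After: m₂ = (1 + 0.18) / (0.19 + 0.08 + 0.18) ≈ 2.62222, MB₂ = 2.57 + 0.281 = 2.851, so M₂ = 2.62222 × 2.851 ≈ 7.4759 million.
ΔM = M₂ − M₁ = 7.4759 − 5.8096 = 1.6663 million.

$1.666 million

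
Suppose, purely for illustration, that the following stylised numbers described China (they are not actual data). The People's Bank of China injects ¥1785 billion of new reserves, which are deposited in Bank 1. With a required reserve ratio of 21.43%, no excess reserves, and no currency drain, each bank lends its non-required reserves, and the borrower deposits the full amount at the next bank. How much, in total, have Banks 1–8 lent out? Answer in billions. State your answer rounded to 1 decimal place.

¥5594.0 billion

Bank i lends (1 − rr)^i of the original deposit: Bank 1 lends 1785·0.7857 = 1402.4745, Bank 2 lends 1785·0.7857² ≈ 1101.9242, and so on.
Summing a geometric series: total = 1785·[0.7857·(1 − 0.7857^8) / (1 − 0.7857)] ≈ 5594.0001 billion.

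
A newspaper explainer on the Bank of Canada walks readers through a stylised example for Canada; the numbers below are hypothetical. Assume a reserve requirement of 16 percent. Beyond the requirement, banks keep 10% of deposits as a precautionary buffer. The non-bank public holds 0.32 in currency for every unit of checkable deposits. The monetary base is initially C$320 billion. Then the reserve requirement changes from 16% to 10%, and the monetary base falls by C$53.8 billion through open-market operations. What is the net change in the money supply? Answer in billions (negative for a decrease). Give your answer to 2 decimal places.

-52.54 billion

Before: m₁ = (1 + 0.32) / (0.16 + 0.1 + 0.32) ≈ 2.275862, MB₁ = 320, so M₁ = 2.275862 × 320 ≈ 728.2758 billion.
After: m₂ = (1 + 0.32) / (0.1 + 0.1 + 0.32) ≈ 2.538462, MB₂ = 320 − 53.8 = 266.2, so M₂ = 2.538462 × 266.2 ≈ 675.7386 billion.
ΔM = M₂ − M₁ = 675.7386 − 728.2758 = -52.5372 billion.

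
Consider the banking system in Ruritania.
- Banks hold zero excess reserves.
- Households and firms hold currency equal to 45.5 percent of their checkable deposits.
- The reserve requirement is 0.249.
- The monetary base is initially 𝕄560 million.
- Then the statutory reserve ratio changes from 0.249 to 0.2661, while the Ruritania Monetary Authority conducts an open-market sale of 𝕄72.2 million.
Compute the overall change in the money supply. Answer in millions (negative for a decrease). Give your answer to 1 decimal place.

Before: m₁ = (1 + 0.455) / (0.249 + 0.455) ≈ 2.06676, MB₁ = 560, so M₁ = 2.06676 × 560 = 1157.3856 million.
After: m₂ = (1 + 0.455) / (0.2661 + 0.455) ≈ 2.01775, MB₂ = 560 − 72.2 = 487.8, so M₂ = 2.01775 × 487.8 ≈ 984.2585 million.
ΔM = M₂ − M₁ = 984.2585 − 1157.3856 = -173.1271 million.

-173.1 million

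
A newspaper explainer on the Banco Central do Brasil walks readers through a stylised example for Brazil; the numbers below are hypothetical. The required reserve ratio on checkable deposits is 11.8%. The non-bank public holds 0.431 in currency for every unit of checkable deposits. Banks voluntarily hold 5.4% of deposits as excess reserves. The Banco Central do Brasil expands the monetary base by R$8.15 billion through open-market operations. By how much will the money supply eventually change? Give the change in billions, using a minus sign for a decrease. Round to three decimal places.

R$19.341 billion

The money multiplier is m = (1 + c) / (rr + e + c) = (1 + 0.431) / (0.118 + 0.054 + 0.431) ≈ 2.37313.
The purchase adds 8.15 billion of base, so ΔM = m × ΔMB = 2.37313 × (+8.15) ≈ 19.341 billion.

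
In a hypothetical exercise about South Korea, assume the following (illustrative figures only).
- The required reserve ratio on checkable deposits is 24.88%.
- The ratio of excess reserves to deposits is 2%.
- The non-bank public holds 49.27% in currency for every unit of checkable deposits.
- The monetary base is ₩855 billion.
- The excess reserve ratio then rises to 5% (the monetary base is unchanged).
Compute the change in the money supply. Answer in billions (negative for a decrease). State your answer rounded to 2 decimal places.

Initially m₁ = (1 + 0.4927) / (0.2488 + 0.02 + 0.4927) ≈ 1.960210, so M₁ = 1.960210 × 855 ≈ 1675.9796 billion.
After the change m₂ = (1 + 0.4927) / (0.2488 + 0.05 + 0.4927) ≈ 1.885913, so M₂ = 1.885913 × 855 ≈ 1612.4556 billion.
ΔM = M₂ − M₁ = 1612.4556 − 1675.9796 = -63.524 billion.

-63.52 billion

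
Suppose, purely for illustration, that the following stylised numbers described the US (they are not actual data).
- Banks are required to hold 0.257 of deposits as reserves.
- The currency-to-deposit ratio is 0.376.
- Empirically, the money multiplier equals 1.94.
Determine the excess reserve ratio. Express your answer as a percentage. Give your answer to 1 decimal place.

Using m = 1.94. Since m = (1 + c)/(c + rr + e), the denominator satisfies c + rr + e = (1 + c)/m = (1 + 0.376) / 1.94 ≈ 0.709278.
With c = 0.376 and rr = 0.257, the excess reserve ratio is 0.709278 − 0.376 − 0.257 = 0.076278.

7.6%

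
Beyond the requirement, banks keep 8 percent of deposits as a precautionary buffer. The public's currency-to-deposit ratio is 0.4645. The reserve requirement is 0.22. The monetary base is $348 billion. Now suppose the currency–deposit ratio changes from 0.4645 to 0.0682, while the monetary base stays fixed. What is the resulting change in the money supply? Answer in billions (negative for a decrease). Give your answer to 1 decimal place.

Initially m₁ = (1 + 0.4645) / (0.22 + 0.08 + 0.4645) ≈ 1.91563, so M₁ = 1.91563 × 348 ≈ 666.6392 billion.
After the change m₂ = (1 + 0.0682) / (0.22 + 0.08 + 0.0682) ≈ 2.90114, so M₂ = 2.90114 × 348 ≈ 1009.5967 billion.
ΔM = M₂ − M₁ = 1009.5967 − 666.6392 = 342.9575 billion.

$343.0 billion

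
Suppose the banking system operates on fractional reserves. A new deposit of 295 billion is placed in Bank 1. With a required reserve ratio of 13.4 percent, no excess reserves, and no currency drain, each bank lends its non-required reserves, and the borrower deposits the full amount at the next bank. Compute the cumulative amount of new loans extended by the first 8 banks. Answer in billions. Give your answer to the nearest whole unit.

Bank i lends (1 − rr)^i of the original deposit: Bank 1 lends 295·0.8660 = 255.4700, Bank 2 lends 295·0.8660² ≈ 221.2370, and so on.
Summing a geometric series: total = 295·[0.8660·(1 − 0.8660^8) / (1 − 0.8660)] ≈ 1303.4079 billion.

1303 billion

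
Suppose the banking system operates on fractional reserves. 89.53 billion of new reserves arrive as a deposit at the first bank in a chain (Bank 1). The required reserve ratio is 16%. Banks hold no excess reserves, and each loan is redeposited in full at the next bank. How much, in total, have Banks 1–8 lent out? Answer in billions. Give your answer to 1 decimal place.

353.5 billion

Bank i lends (1 − rr)^i of the original deposit: Bank 1 lends 89.53·0.8400 = 75.2052, Bank 2 lends 89.53·0.8400² ≈ 63.1724, and so on.
Summing a geometric series: total = 89.53·[0.8400·(1 − 0.8400^8) / (1 − 0.8400)] ≈ 353.5228 billion.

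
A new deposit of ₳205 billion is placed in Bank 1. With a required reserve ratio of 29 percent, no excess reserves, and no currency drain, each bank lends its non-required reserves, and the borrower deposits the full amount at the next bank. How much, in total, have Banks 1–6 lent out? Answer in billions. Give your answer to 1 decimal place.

₳437.6 billion

Bank i lends (1 − rr)^i of the original deposit: Bank 1 lends 205·0.7100 = 145.5500, Bank 2 lends 205·0.7100² = 103.3405, and so on.
Summing a geometric series: total = 205·[0.7100·(1 − 0.7100^6) / (1 − 0.7100)] ≈ 437.6035 billion.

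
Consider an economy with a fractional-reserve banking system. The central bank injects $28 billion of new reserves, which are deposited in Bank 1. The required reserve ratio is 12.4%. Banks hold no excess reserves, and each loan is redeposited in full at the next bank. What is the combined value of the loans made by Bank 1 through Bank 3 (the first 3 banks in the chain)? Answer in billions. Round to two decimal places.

$64.84 billion

Bank i lends (1 − rr)^i of the original deposit: Bank 1 lends 28·0.8760 = 24.5280, Bank 2 lends 28·0.8760² ≈ 21.4865, and so on.
Summing a geometric series: total = 28·[0.8760·(1 − 0.8760^3) / (1 − 0.8760)] ≈ 64.8367 billion.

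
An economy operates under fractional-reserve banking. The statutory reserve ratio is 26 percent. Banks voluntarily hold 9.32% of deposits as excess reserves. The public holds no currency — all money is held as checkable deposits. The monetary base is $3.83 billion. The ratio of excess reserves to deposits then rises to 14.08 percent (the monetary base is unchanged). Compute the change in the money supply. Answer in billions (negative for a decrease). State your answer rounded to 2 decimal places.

-1.29 billion

Initially m₁ = 1 / (0.26 + 0.0932) ≈ 2.8313, so M₁ = 2.8313 × 3.83 ≈ 10.8439 billion.
After the change m₂ = 1 / (0.26 + 0.1408) ≈ 2.4950, so M₂ = 2.4950 × 3.83 ≈ 9.5559 billion.
ΔM = M₂ − M₁ = 9.5559 − 10.8439 = -1.288 billion.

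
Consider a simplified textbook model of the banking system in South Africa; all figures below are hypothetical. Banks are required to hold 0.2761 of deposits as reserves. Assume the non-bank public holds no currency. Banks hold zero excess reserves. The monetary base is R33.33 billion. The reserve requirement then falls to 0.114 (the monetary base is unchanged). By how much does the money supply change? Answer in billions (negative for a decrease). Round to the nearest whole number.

R172 billion

Initially m₁ = 1 / (0.2761) ≈ 3.6219, so M₁ = 3.6219 × 33.33 ≈ 120.7179 billion.
After the change m₂ = 1 / (0.114) ≈ 8.7719, so M₂ = 8.7719 × 33.33 ≈ 292.3674 billion.
ΔM = M₂ − M₁ = 292.3674 − 120.7179 = 171.6495 billion.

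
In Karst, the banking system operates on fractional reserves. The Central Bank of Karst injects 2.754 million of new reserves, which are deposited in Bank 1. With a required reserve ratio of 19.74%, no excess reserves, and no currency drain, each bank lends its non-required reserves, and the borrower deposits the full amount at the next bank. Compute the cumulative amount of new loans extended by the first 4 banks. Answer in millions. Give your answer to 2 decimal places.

Bank i lends (1 − rr)^i of the original deposit: Bank 1 lends 2.754·0.8026 ≈ 2.2104, Bank 2 lends 2.754·0.8026² ≈ 1.7740, and so on.
Summing a geometric series: total = 2.754·[0.8026·(1 − 0.8026^4) / (1 − 0.8026)] ≈ 6.5510 million.

6.55 million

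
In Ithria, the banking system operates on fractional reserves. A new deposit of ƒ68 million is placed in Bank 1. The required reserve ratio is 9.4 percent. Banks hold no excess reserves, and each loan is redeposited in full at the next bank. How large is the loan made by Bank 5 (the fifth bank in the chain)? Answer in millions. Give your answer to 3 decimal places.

Each bank lends a fraction (1 − rr) = 0.9060 of the deposit it receives, so Bank 5 receives 68·0.9060^4 and lends 68·0.9060^5 ≈ 41.5097 million.

ƒ41.510 million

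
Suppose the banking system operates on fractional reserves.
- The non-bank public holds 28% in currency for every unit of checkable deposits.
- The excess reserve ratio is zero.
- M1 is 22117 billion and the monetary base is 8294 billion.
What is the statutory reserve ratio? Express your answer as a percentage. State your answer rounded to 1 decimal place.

20.0%

Using m = M/MB = 22117/8294 ≈ 2.666626. Since m = (1 + c)/(c + rr + e), the denominator satisfies c + rr + e = (1 + c)/m = (1 + 0.28) / 2.666626 ≈ 0.480007.
With c = 0.28 and e = 0, the statutory reserve ratio is 0.480007 − 0.28 − 0 = 0.200007.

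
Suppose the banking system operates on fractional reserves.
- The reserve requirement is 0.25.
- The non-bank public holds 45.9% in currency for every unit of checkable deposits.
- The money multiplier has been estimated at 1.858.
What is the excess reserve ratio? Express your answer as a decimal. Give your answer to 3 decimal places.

0.076

Using m = 1.858. Since m = (1 + c)/(c + rr + e), the denominator satisfies c + rr + e = (1 + c)/m = (1 + 0.459) / 1.858 ≈ 0.785253.
With c = 0.459 and rr = 0.25, the excess reserve ratio is 0.785253 − 0.459 − 0.25 = 0.076253.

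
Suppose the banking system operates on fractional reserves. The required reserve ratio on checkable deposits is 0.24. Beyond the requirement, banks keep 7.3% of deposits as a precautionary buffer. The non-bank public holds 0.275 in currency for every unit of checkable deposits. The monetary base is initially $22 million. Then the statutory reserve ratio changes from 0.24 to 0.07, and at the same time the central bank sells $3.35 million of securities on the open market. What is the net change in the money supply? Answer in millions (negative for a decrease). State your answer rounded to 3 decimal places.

Before: m₁ = (1 + 0.275) / (0.24 + 0.073 + 0.275) ≈ 2.168367, MB₁ = 22, so M₁ = 2.168367 × 22 ≈ 47.7041 million.
After: m₂ = (1 + 0.275) / (0.07 + 0.073 + 0.275) ≈ 3.050239, MB₂ = 22 − 3.35 = 18.65, so M₂ = 3.050239 × 18.65 ≈ 56.887 million.
ΔM = M₂ − M₁ = 56.887 − 47.7041 = 9.1829 million.

$9.183 million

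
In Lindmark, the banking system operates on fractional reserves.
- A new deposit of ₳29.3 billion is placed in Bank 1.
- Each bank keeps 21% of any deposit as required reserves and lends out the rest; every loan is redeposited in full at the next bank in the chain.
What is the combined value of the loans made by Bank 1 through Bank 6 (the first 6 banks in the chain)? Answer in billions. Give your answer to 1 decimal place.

Bank i lends (1 − rr)^i of the original deposit: Bank 1 lends 29.3·0.7900 = 23.1470, Bank 2 lends 29.3·0.7900² ≈ 18.2861, and so on.
Summing a geometric series: total = 29.3·[0.7900·(1 − 0.7900^6) / (1 − 0.7900)] ≈ 83.4298 billion.

₳83.4 billion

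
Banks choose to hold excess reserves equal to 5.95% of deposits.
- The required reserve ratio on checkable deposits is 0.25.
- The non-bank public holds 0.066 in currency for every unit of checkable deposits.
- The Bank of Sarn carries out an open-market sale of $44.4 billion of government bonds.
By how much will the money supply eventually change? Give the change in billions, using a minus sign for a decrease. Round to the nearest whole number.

-126 billion

The money multiplier is m = (1 + c) / (rr + e + c) = (1 + 0.066) / (0.25 + 0.0595 + 0.066) ≈ 2.8389.
The sale removes 44.4 billion of base, so ΔM = m × ΔMB = 2.8389 × (−44.4) ≈ -126.0472 billion.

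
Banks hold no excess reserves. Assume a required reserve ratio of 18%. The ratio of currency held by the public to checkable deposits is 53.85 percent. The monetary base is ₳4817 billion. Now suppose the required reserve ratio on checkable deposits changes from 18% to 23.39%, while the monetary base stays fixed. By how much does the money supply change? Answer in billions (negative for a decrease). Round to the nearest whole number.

-720 billion

Initially m₁ = (1 + 0.5385) / (0.18 + 0.5385) ≈ 2.14127, so M₁ = 2.14127 × 4817 ≈ 10314.4976 billion.
After the change m₂ = (1 + 0.5385) / (0.2339 + 0.5385) ≈ 1.99184, so M₂ = 1.99184 × 4817 ≈ 9594.6933 billion.
ΔM = M₂ − M₁ = 9594.6933 − 10314.4976 = -719.8043 billion.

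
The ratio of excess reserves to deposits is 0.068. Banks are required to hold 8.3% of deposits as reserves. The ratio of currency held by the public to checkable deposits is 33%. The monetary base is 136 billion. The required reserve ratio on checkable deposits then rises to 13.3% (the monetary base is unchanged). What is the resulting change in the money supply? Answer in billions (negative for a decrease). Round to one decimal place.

Initially m₁ = (1 + 0.33) / (0.083 + 0.068 + 0.33) ≈ 2.76507, so M₁ = 2.76507 × 136 ≈ 376.0495 billion.
After the change m₂ = (1 + 0.33) / (0.133 + 0.068 + 0.33) ≈ 2.50471, so M₂ = 2.50471 × 136 ≈ 340.6406 billion.
ΔM = M₂ − M₁ = 340.6406 − 376.0495 = -35.4089 billion.

-35.4 billion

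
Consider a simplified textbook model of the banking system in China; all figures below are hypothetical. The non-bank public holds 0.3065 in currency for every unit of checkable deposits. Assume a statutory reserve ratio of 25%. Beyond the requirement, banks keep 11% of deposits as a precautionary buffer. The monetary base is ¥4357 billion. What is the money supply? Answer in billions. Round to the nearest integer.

The money multiplier is m = (1 + c) / (rr + e + c) = (1 + 0.3065) / (0.25 + 0.11 + 0.3065) ≈ 1.96024.
So M = m × MB = 1.96024 × 4357 ≈ 8540.7657 billion.

¥8541 billion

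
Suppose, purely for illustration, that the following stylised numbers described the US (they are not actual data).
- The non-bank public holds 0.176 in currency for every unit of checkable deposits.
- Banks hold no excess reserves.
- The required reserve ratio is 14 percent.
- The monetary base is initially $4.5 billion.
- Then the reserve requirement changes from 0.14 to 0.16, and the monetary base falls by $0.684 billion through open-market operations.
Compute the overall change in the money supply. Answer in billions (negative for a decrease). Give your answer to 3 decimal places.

Before: m₁ = (1 + 0.176) / (0.14 + 0.176) ≈ 3.72152, MB₁ = 4.5, so M₁ = 3.72152 × 4.5 ≈ 16.7468 billion.
After: m₂ = (1 + 0.176) / (0.16 + 0.176) = 3.5, MB₂ = 4.5 − 0.684 = 3.816, so M₂ = 3.5 × 3.816 = 13.356 billion.
ΔM = M₂ − M₁ = 13.356 − 16.7468 = -3.3908 billion.

-3.391 billion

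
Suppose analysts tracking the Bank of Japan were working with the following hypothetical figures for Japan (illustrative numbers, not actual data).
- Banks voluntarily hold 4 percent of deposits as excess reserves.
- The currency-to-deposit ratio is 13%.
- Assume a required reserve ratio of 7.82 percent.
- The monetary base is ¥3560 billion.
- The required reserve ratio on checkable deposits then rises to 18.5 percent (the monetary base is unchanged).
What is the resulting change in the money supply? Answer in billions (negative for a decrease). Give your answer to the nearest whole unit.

-4876 billion

Initially m₁ = (1 + 0.13) / (0.0782 + 0.04 + 0.13) ≈ 4.55278, so M₁ = 4.55278 × 3560 = 16207.8968 billion.
After the change m₂ = (1 + 0.13) / (0.185 + 0.04 + 0.13) ≈ 3.18310, so M₂ = 3.18310 × 3560 = 11331.836 billion.
ΔM = M₂ − M₁ = 11331.836 − 16207.8968 = -4876.0608 billion.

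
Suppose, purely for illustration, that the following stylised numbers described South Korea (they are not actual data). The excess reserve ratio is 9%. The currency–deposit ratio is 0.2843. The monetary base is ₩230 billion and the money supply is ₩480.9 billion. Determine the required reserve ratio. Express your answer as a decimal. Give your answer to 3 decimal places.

Using m = M/MB = 480.9/230 ≈ 2.090870. Since m = (1 + c)/(c + rr + e), the denominator satisfies c + rr + e = (1 + c)/m = (1 + 0.2843) / 2.090870 ≈ 0.614242.
With c = 0.2843 and e = 0.09, the required reserve ratio is 0.614242 − 0.2843 − 0.09 = 0.239942.

0.240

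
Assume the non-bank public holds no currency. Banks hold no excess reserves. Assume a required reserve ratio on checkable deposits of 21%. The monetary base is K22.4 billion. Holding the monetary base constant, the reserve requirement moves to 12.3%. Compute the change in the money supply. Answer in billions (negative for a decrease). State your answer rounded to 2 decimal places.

K75.45 billion

Initially m₁ = 1 / (0.21) ≈ 4.76190, so M₁ = 4.76190 × 22.4 ≈ 106.6666 billion.
After the change m₂ = 1 / (0.123) ≈ 8.13008, so M₂ = 8.13008 × 22.4 ≈ 182.1138 billion.
ΔM = M₂ − M₁ = 182.1138 − 106.6666 = 75.4472 billion.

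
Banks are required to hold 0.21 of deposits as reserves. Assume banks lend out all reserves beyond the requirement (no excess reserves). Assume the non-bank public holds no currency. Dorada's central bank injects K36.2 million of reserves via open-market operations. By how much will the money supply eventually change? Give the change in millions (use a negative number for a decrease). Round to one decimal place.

K172.4 million

The simple money multiplier is m = 1/rr = 1/0.21 ≈ 4.7619.
An open-market purchase increases the monetary base by 36.2 million, so ΔM = m × ΔMB = 4.7619 × 36.2 ≈ 172.3808 million.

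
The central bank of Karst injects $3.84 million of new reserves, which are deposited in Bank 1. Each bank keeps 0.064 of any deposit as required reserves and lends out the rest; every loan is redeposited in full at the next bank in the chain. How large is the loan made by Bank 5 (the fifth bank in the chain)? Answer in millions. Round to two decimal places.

Each bank lends a fraction (1 − rr) = 0.9360 of the deposit it receives, so Bank 5 receives 3.84·0.9360^4 and lends 3.84·0.9360^5 ≈ 2.7587 million.

$2.76 million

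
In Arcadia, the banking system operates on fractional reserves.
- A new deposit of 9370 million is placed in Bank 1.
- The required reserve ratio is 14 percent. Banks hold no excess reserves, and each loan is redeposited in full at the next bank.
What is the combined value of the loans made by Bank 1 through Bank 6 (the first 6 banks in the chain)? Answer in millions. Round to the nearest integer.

34272 million

Bank i lends (1 − rr)^i of the original deposit: Bank 1 lends 9370·0.8600 = 8058.2000, Bank 2 lends 9370·0.8600² = 6930.0520, and so on.
Summing a geometric series: total = 9370·[0.8600·(1 − 0.8600^6) / (1 − 0.8600)] ≈ 34272.2593 million.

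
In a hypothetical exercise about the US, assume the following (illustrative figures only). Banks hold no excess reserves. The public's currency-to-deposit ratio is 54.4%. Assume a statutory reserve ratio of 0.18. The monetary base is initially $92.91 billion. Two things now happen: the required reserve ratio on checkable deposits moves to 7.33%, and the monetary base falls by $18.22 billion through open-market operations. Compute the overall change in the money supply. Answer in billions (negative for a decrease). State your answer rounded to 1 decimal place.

-11.3 billion

Before: m₁ = (1 + 0.544) / (0.18 + 0.544) ≈ 2.1326, MB₁ = 92.91, so M₁ = 2.1326 × 92.91 ≈ 198.1399 billion.
After: m₂ = (1 + 0.544) / (0.0733 + 0.544) ≈ 2.5012, MB₂ = 92.91 − 18.22 = 74.69, so M₂ = 2.5012 × 74.69 ≈ 186.8146 billion.
ΔM = M₂ − M₁ = 186.8146 − 198.1399 = -11.3253 billion.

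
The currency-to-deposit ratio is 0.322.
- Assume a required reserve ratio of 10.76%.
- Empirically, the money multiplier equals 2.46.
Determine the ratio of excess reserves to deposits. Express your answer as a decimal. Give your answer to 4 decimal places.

Using m = 2.46. Since m = (1 + c)/(c + rr + e), the denominator satisfies c + rr + e = (1 + c)/m = (1 + 0.322) / 2.46 ≈ 0.537398.
With c = 0.322 and rr = 0.1076, the ratio of excess reserves to deposits is 0.537398 − 0.322 − 0.1076 = 0.107798.

0.1078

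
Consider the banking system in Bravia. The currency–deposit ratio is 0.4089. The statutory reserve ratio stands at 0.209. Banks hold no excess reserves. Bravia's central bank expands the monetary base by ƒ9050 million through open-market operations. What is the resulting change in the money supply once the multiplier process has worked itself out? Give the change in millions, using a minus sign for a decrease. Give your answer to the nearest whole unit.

ƒ20635 million

The money multiplier is m = (1 + c) / (rr + c) = (1 + 0.4089) / (0.209 + 0.4089) ≈ 2.28014.
The purchase adds 9050 million of base, so ΔM = m × ΔMB = 2.28014 × (+9050) = 20635.267 million.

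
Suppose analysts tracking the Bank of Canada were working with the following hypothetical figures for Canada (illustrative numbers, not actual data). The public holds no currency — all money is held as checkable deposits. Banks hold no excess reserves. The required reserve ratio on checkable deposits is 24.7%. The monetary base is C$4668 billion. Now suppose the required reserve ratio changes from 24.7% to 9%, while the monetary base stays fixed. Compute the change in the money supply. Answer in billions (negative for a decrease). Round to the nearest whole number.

Initially m₁ = 1 / (0.247) ≈ 4.04858, so M₁ = 4.04858 × 4668 ≈ 18898.7714 billion.
After the change m₂ = 1 / (0.09) ≈ 11.11111, so M₂ = 11.11111 × 4668 ≈ 51866.6615 billion.
ΔM = M₂ − M₁ = 51866.6615 − 18898.7714 = 32967.8901 billion.

C$32968 billion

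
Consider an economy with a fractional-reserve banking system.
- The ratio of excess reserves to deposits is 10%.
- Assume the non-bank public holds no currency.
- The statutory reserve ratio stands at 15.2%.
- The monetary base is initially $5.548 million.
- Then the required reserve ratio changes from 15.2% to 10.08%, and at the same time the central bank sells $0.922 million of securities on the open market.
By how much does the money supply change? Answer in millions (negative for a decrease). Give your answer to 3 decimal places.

Before: m₁ = 1 / (0.152 + 0.1) ≈ 3.96825, MB₁ = 5.548, so M₁ = 3.96825 × 5.548 ≈ 22.0159 million.
After: m₂ = 1 / (0.1008 + 0.1) ≈ 4.98008, MB₂ = 5.548 − 0.922 = 4.626, so M₂ = 4.98008 × 4.626 ≈ 23.0379 million.
ΔM = M₂ − M₁ = 23.0379 − 22.0159 = 1.022 million.

$1.022 million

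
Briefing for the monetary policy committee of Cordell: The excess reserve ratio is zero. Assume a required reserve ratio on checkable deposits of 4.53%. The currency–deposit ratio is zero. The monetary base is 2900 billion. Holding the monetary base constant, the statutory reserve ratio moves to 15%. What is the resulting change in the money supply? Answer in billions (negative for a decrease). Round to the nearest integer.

-44684 billion

Initially m₁ = 1 / (0.0453) ≈ 22.07506, so M₁ = 22.07506 × 2900 = 64017.674 billion.
After the change m₂ = 1 / (0.15) ≈ 6.66667, so M₂ = 6.66667 × 2900 = 19333.343 billion.
ΔM = M₂ − M₁ = 19333.343 − 64017.674 = -44684.331 billion.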